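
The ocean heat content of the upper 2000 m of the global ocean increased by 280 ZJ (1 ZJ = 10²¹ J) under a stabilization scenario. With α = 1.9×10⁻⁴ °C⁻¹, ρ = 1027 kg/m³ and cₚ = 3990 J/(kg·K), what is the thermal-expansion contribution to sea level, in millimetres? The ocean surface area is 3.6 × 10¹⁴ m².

Δh = 36 mm

Per unit area: Q = 280×10²¹ / (3.6×10¹⁴) ≈ 7.778×10⁸ J/m²
Δh = αQ/(ρcₚ) = 1.9×10⁻⁴ × 7.778×10⁸ / (1027 × 3990) ≈ 0.036064 m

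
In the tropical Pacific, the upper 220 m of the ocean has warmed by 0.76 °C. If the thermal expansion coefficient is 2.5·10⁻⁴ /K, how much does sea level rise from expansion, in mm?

Δh = αΔT·H = 2.5×10⁻⁴ × 0.76 × 220 = 0.04180 m

41.8 mm of thermosteric rise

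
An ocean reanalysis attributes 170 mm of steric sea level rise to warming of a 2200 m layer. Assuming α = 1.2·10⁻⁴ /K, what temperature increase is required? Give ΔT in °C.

ΔT = Δh/(αH) = 0.17 / (1.2×10⁻⁴ × 2200) ≈ 0.6439 °C

about 0.644 °C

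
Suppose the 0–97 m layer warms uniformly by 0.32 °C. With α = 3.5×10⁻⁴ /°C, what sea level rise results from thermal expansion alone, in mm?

Δh = αΔT·H = 3.5×10⁻⁴ × 0.32 × 97 = 0.010864 m

11 mm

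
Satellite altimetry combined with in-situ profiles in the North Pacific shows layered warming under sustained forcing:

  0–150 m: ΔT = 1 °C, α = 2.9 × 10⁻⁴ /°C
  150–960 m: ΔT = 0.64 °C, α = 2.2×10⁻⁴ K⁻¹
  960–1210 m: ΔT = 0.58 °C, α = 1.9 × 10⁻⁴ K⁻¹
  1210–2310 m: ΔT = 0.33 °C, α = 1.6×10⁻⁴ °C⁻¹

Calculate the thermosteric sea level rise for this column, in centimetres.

Layer 1: 2.9×10⁻⁴ × 150 × 1 = 0.04350 m
150–960 m: 2.2×10⁻⁴ × 810 × 0.64 = 0.114048 m
250 × 1.9×10⁻⁴ × 0.58 = 0.02755 m
1.6×10⁻⁴ × 1100 × 0.33 = 0.05808 m
Δh = 0.04350 + 0.114048 + 0.02755 + 0.05808 = 0.243178 m ≈ 24 cm

24 cm of thermosteric rise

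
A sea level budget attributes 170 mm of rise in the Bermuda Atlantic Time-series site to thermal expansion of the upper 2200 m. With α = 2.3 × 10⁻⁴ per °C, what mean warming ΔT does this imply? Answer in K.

ΔT = Δh/(αH) = 0.17 / (2.3×10⁻⁴ × 2200) ≈ 0.3360 K

about 0.336 K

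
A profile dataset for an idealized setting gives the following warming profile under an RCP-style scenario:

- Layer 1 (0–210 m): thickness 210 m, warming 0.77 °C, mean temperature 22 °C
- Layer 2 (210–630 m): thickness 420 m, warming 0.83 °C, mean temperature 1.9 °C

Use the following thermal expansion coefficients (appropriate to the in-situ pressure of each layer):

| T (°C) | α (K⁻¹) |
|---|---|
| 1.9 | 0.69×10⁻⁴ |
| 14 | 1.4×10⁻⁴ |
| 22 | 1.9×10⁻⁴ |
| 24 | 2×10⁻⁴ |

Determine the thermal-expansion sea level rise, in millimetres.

54.8 mm

Layer 1 at 22 °C → α = 1.9×10⁻⁴ K⁻¹
Layer 2 at 1.9 °C → α = 0.69×10⁻⁴ K⁻¹
Layer 1: 0.77 × 210 × 1.9×10⁻⁴ = 0.030723 m
Layer 2: 0.69×10⁻⁴ × 0.83 × 420 = 0.0240534 m
Δh = 0.030723 + 0.0240534 = 0.0547764 m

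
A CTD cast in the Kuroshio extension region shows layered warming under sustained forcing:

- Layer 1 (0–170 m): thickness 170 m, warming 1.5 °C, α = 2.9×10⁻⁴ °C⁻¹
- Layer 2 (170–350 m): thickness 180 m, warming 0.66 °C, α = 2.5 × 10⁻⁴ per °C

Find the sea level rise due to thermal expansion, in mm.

100 mm of thermosteric rise

0–170 m: 1.5 × 2.9×10⁻⁴ × 170 = 0.07395 m
170–350 m: 0.66 × 180 × 2.5×10⁻⁴ = 0.02970 m
Δh = 0.07395 + 0.02970 = 0.10365 m ≈ 100 mm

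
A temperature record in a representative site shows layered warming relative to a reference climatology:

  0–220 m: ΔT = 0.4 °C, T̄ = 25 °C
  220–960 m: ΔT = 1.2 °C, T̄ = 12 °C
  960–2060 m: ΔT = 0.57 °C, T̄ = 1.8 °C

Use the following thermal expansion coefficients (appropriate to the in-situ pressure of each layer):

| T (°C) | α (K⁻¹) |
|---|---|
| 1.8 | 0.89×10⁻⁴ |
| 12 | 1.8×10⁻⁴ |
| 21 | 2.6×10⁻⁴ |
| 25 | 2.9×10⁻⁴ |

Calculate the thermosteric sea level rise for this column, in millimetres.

Layer 1 at 25 °C → α = 2.9×10⁻⁴ K⁻¹
Layer 2 at 12 °C → α = 1.8×10⁻⁴ K⁻¹
Layer 3 at 1.8 °C → α = 0.89×10⁻⁴ K⁻¹
Layer 1: 0.4 × 220 × 2.9×10⁻⁴ = 0.02552 m
1.2 × 1.8×10⁻⁴ × 740 = 0.15984 m
Layer 3: 1100 × 0.57 × 0.89×10⁻⁴ = 0.055803 m
Δh = 0.02552 + 0.15984 + 0.055803 = 0.241163 m

Δh = 240 mm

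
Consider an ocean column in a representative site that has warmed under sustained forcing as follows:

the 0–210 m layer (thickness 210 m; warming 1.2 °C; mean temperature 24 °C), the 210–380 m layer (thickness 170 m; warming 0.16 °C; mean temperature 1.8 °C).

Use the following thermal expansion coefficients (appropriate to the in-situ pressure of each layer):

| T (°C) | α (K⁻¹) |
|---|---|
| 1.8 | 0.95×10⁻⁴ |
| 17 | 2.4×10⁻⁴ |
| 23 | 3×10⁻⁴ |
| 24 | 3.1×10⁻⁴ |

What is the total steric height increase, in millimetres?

Δh ≈ 80.7 mm

Layer 1 at 24 °C → α = 3.1×10⁻⁴ K⁻¹
Layer 2 at 1.8 °C → α = 0.95×10⁻⁴ K⁻¹
0–210 m: 210 × 3.1×10⁻⁴ × 1.2 = 0.07812 m
Layer 2: 0.95×10⁻⁴ × 170 × 0.16 = 0.002584 m
Δh = 0.07812 + 0.002584 = 0.080704 m ≈ 80.7 mm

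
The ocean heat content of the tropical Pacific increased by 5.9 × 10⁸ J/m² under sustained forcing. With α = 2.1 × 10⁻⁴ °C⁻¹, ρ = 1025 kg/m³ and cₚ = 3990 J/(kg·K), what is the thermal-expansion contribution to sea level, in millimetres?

Δh = αQ/(ρcₚ) = 2.1×10⁻⁴ × 5.9×10⁸ / (1025 × 3990) ≈ 0.030295 m

about 30 mm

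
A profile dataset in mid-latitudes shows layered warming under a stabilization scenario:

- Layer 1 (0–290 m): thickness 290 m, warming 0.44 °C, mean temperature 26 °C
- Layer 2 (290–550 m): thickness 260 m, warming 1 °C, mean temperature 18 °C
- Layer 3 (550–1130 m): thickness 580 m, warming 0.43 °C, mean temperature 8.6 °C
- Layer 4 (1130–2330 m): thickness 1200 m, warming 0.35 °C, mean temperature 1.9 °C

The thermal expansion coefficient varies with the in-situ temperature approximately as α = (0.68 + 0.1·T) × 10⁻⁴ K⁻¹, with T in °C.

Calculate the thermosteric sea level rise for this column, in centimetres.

Layer 1: α = (0.68 + 0.1×26)×10⁻⁴ = 3.28×10⁻⁴ K⁻¹
Layer 2: α = (0.68 + 0.1×18)×10⁻⁴ = 2.48×10⁻⁴ K⁻¹
Layer 3: α = (0.68 + 0.1×8.6)×10⁻⁴ = 1.54×10⁻⁴ K⁻¹
Layer 4: α = (0.68 + 0.1×1.9)×10⁻⁴ = 0.87×10⁻⁴ K⁻¹
Layer 1: 0.44 × 290 × 3.28×10⁻⁴ = 0.0418528 m
290–550 m: 2.48×10⁻⁴ × 260 × 1 = 0.06448 m
0.43 × 1.54×10⁻⁴ × 580 = 0.0384076 m
1130–2330 m: 0.87×10⁻⁴ × 0.35 × 1200 = 0.03654 m
Δh = 0.0418528 + 0.06448 + 0.0384076 + 0.03654 = 0.1812804 m

Δh = 18 cm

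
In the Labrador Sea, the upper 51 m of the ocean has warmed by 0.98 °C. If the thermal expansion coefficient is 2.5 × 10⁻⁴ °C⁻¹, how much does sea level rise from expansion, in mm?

Δh = αΔT·H = 2.5×10⁻⁴ × 0.98 × 51 = 0.012495 m

12 mm of thermosteric rise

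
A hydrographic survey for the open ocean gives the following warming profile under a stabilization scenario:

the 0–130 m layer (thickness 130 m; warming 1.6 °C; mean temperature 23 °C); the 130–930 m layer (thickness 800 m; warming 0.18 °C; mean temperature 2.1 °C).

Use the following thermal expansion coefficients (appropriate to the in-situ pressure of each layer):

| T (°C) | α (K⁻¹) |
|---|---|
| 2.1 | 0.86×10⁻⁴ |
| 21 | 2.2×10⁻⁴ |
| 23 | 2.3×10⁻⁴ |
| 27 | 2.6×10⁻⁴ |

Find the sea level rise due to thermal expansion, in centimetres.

6.02 cm of thermosteric rise

Layer 1 at 23 °C → α = 2.3×10⁻⁴ K⁻¹
Layer 2 at 2.1 °C → α = 0.86×10⁻⁴ K⁻¹
0–130 m: 130 × 1.6 × 2.3×10⁻⁴ = 0.04784 m
Layer 2: 800 × 0.18 × 0.86×10⁻⁴ = 0.012384 m
Δh = 0.04784 + 0.012384 = 0.060224 m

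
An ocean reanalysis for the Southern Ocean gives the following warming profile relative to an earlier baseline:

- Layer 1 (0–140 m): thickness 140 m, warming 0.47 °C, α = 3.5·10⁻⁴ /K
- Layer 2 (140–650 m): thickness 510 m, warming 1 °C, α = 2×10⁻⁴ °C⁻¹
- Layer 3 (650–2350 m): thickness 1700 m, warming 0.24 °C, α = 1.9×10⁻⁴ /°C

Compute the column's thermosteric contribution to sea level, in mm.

0.47 × 140 × 3.5×10⁻⁴ = 0.02303 m
Layer 2: 510 × 1 × 2×10⁻⁴ = 0.10200 m
Layer 3: 0.24 × 1700 × 1.9×10⁻⁴ = 0.07752 m
Δh = 0.02303 + 0.10200 + 0.07752 = 0.20255 m

203 mm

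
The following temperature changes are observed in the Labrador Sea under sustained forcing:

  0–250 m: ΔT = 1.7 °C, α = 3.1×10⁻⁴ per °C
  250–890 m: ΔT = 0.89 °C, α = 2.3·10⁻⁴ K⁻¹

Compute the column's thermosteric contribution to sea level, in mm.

250 × 1.7 × 3.1×10⁻⁴ = 0.13175 m
0.89 × 2.3×10⁻⁴ × 640 = 0.131008 m
Δh = 0.13175 + 0.131008 = 0.262758 m ≈ 260 mm

about 260 mm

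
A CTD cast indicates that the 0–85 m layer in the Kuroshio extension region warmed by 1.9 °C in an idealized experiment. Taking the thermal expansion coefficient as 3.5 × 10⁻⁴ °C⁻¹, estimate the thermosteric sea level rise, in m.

Δh = αΔT·H = 3.5×10⁻⁴ × 1.9 × 85 = 0.056525 m

Δh ≈ 0.0565 m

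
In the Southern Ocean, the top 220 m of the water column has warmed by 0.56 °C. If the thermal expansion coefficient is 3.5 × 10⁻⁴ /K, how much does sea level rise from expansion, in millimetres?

Δh = αΔT·H = 3.5×10⁻⁴ × 0.56 × 220 = 0.04312 m

Δh = 43 mm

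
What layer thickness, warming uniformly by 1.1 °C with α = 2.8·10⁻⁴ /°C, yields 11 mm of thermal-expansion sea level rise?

H = Δh/(αΔT) = 0.011 / (2.8×10⁻⁴ × 1.1) ≈ 35.71 m

about 35.7 m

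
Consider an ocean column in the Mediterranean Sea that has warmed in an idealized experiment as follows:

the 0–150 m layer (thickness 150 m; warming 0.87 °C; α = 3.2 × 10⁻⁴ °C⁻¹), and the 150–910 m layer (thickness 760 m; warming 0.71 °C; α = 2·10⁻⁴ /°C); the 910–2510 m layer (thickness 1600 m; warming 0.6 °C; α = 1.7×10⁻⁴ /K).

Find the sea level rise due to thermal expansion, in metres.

0.87 × 150 × 3.2×10⁻⁴ = 0.04176 m
Layer 2: 760 × 0.71 × 2×10⁻⁴ = 0.10792 m
0.6 × 1600 × 1.7×10⁻⁴ = 0.16320 m
Δh = 0.04176 + 0.10792 + 0.16320 = 0.31288 m

Δh ≈ 0.31 m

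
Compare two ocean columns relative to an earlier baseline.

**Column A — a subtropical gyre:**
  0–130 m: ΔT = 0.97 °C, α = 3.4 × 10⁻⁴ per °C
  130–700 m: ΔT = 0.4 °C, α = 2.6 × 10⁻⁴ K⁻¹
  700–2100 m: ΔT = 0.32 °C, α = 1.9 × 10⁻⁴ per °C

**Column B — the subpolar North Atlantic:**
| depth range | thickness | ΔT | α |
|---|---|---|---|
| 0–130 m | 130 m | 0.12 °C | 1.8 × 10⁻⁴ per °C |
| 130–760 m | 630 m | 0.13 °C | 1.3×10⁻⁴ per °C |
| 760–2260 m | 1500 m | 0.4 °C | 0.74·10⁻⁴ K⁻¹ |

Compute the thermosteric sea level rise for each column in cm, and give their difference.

A 0–130 m: 3.4×10⁻⁴ × 130 × 0.97 = 0.042874 m
A 130–700 m: 570 × 2.6×10⁻⁴ × 0.4 = 0.05928 m
A 1400 × 0.32 × 1.9×10⁻⁴ = 0.08512 m
A total: 0.187274 m
B 0–130 m: 130 × 1.8×10⁻⁴ × 0.12 = 0.002808 m
B 130–760 m: 630 × 0.13 × 1.3×10⁻⁴ = 0.010647 m
B 760–2260 m: 0.4 × 1500 × 0.74×10⁻⁴ = 0.04440 m
B total: 0.057855 m
Difference: 0.187274 − 0.057855 = 0.129419 m

Δh_A ≈ 18.7 cm, Δh_B ≈ 5.79 cm; difference ≈ 12.9 cm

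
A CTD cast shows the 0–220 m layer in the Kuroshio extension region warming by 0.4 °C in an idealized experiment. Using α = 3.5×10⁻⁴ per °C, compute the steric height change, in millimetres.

31 mm

Δh = αΔT·H = 3.5×10⁻⁴ × 0.4 × 220 = 0.03080 m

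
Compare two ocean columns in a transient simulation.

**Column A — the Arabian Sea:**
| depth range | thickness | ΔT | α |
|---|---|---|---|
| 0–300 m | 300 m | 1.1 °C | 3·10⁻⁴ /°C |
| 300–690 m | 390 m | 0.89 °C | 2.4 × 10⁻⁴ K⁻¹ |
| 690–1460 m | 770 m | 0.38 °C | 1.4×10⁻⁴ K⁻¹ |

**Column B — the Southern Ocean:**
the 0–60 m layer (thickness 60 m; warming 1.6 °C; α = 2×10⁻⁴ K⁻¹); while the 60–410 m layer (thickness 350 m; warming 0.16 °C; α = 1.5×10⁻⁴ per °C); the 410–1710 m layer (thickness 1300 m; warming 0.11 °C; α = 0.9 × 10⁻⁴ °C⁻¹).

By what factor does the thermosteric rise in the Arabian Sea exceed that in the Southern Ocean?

≈ 5.5×

A 300 × 1.1 × 3×10⁻⁴ = 0.09900 m
A Layer 2: 390 × 0.89 × 2.4×10⁻⁴ = 0.083304 m
A Layer 3: 770 × 1.4×10⁻⁴ × 0.38 = 0.040964 m
A total: 0.223268 m
B 0–60 m: 2×10⁻⁴ × 60 × 1.6 = 0.01920 m
B Layer 2: 1.5×10⁻⁴ × 350 × 0.16 = 0.00840 m
B 0.11 × 1300 × 0.9×10⁻⁴ = 0.01287 m
B total: 0.04047 m
Ratio: 0.223268 / 0.04047 ≈ 5.517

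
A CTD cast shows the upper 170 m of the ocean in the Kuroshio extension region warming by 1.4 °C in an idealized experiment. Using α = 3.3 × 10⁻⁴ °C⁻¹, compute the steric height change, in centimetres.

Δh = αΔT·H = 3.3×10⁻⁴ × 1.4 × 170 = 0.07854 m

Δh ≈ 7.85 cm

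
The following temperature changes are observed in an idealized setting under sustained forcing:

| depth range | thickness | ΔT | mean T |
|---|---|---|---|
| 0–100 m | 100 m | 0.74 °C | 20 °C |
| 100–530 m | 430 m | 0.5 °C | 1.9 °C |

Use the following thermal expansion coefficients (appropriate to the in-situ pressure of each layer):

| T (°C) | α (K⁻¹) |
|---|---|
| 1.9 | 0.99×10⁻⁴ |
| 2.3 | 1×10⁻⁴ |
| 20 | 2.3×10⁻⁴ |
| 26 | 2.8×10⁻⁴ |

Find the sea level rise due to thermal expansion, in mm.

Layer 1 at 20 °C → α = 2.3×10⁻⁴ K⁻¹
Layer 2 at 1.9 °C → α = 0.99×10⁻⁴ K⁻¹
100 × 2.3×10⁻⁴ × 0.74 = 0.01702 m
Layer 2: 0.5 × 0.99×10⁻⁴ × 430 = 0.021285 m
Δh = 0.01702 + 0.021285 = 0.038305 m

38.3 mm of thermosteric rise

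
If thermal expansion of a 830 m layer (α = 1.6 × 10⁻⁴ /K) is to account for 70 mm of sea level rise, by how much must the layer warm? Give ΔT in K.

ΔT = Δh/(αH) = 0.07 / (1.6×10⁻⁴ × 830) ≈ 0.5271 K

about 0.527 K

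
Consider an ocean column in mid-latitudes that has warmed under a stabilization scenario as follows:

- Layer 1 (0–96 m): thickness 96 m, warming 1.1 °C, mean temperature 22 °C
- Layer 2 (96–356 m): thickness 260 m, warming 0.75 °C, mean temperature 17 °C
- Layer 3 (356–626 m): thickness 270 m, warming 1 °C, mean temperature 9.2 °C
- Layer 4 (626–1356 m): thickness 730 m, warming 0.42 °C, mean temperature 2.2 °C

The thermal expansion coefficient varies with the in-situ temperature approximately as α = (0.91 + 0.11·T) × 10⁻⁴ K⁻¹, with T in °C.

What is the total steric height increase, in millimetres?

Δh = 177 mm

Layer 1: α = (0.91 + 0.11×22)×10⁻⁴ = 3.33×10⁻⁴ K⁻¹
Layer 2: α = (0.91 + 0.11×17)×10⁻⁴ = 2.78×10⁻⁴ K⁻¹
Layer 3: α = (0.91 + 0.11×9.2)×10⁻⁴ = 1.922×10⁻⁴ K⁻¹
Layer 4: α = (0.91 + 0.11×2.2)×10⁻⁴ = 1.152×10⁻⁴ K⁻¹
1.1 × 3.33×10⁻⁴ × 96 = 0.0351648 m
Layer 2: 260 × 0.75 × 2.78×10⁻⁴ = 0.05421 m
356–626 m: 270 × 1 × 1.922×10⁻⁴ = 0.051894 m
626–1356 m: 1.152×10⁻⁴ × 0.42 × 730 = 0.03532032 m
Δh = 0.0351648 + 0.05421 + 0.051894 + 0.03532032 = 0.17658912 m ≈ 177 mm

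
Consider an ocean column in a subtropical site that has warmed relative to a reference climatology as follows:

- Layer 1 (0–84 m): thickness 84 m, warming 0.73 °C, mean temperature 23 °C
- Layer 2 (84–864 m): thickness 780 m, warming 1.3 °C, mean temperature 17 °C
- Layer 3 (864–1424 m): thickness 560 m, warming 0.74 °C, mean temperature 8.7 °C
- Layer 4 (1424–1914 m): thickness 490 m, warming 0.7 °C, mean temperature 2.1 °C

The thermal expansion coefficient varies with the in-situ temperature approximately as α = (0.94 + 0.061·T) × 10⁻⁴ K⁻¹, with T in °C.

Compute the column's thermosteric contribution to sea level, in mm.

Δh = 310 mm

Layer 1: α = (0.94 + 0.061×23)×10⁻⁴ = 2.343×10⁻⁴ K⁻¹
Layer 2: α = (0.94 + 0.061×17)×10⁻⁴ = 1.977×10⁻⁴ K⁻¹
Layer 3: α = (0.94 + 0.061×8.7)×10⁻⁴ = 1.4707×10⁻⁴ K⁻¹
Layer 4: α = (0.94 + 0.061×2.1)×10⁻⁴ = 1.0681×10⁻⁴ K⁻¹
84 × 0.73 × 2.343×10⁻⁴ = 0.014367276 m
780 × 1.3 × 1.977×10⁻⁴ = 0.2004678 m
Layer 3: 560 × 1.4707×10⁻⁴ × 0.74 = 0.060945808 m
1424–1914 m: 490 × 1.0681×10⁻⁴ × 0.7 = 0.03663583 m
Δh = 0.014367276 + 0.2004678 + 0.060945808 + 0.03663583 = 0.312416714 m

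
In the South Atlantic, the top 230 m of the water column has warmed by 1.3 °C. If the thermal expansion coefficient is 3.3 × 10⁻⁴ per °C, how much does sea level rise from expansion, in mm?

Δh ≈ 98.7 mm

Δh = αΔT·H = 3.3×10⁻⁴ × 1.3 × 230 = 0.09867 m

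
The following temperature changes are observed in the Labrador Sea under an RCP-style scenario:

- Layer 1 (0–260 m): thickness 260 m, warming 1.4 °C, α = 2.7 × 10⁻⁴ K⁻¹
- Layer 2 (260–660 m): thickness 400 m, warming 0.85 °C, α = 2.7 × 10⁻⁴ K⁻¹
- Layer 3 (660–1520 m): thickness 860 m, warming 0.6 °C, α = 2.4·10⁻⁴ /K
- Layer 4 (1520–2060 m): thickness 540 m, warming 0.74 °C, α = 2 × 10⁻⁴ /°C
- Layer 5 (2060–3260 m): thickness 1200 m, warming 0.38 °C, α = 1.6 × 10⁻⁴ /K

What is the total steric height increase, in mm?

Layer 1: 1.4 × 2.7×10⁻⁴ × 260 = 0.09828 m
260–660 m: 2.7×10⁻⁴ × 0.85 × 400 = 0.09180 m
660–1520 m: 2.4×10⁻⁴ × 860 × 0.6 = 0.12384 m
540 × 2×10⁻⁴ × 0.74 = 0.07992 m
1.6×10⁻⁴ × 1200 × 0.38 = 0.07296 m
Δh = 0.09828 + 0.09180 + 0.12384 + 0.07992 + 0.07296 = 0.46680 m

Δh = 467 mm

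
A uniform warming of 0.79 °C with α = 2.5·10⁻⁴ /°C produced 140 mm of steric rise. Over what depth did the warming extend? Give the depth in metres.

about 709 m

H = Δh/(αΔT) = 0.14 / (2.5×10⁻⁴ × 0.79) ≈ 708.9 m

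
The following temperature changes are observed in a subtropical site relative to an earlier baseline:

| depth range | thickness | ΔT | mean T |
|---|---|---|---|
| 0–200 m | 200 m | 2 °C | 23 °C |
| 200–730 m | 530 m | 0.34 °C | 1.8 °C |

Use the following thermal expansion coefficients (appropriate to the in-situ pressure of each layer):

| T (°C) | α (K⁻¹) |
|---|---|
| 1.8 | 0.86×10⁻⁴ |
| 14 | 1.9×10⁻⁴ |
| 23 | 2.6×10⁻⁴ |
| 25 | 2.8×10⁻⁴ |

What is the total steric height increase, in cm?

Layer 1 at 23 °C → α = 2.6×10⁻⁴ K⁻¹
Layer 2 at 1.8 °C → α = 0.86×10⁻⁴ K⁻¹
2.6×10⁻⁴ × 2 × 200 = 0.10400 m
200–730 m: 0.34 × 0.86×10⁻⁴ × 530 = 0.0154972 m
Δh = 0.10400 + 0.0154972 = 0.1194972 m ≈ 11.9 cm

Δh = 11.9 cm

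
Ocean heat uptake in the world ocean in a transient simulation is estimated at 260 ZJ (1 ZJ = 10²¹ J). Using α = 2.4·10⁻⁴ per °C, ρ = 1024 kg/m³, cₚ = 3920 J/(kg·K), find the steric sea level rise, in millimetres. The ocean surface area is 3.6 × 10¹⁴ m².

43 mm of thermosteric rise

Per unit area: Q = 260×10²¹ / (3.6×10¹⁴) ≈ 7.222×10⁸ J/m²
Δh = αQ/(ρcₚ) = 2.4×10⁻⁴ × 7.222×10⁸ / (1024 × 3920) ≈ 0.04318 m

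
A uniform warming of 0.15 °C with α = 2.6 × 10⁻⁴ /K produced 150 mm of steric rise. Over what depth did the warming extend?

H = Δh/(αΔT) = 0.15 / (2.6×10⁻⁴ × 0.15) ≈ 3846 m

H ≈ 3800 m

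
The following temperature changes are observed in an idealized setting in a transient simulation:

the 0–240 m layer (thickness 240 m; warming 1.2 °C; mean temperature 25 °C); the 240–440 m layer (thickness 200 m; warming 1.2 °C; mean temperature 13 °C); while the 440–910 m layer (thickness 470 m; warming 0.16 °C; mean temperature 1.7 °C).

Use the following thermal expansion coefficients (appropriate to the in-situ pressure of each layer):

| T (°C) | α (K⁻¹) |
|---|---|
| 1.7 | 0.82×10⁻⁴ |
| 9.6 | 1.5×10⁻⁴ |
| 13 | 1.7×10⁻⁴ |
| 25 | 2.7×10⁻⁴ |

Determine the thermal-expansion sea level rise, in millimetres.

Layer 1 at 25 °C → α = 2.7×10⁻⁴ K⁻¹
Layer 2 at 13 °C → α = 1.7×10⁻⁴ K⁻¹
Layer 3 at 1.7 °C → α = 0.82×10⁻⁴ K⁻¹
Layer 1: 2.7×10⁻⁴ × 1.2 × 240 = 0.07776 m
200 × 1.2 × 1.7×10⁻⁴ = 0.04080 m
440–910 m: 0.16 × 0.82×10⁻⁴ × 470 = 0.0061664 m
Δh = 0.07776 + 0.04080 + 0.0061664 = 0.1247264 m

Δh ≈ 125 mm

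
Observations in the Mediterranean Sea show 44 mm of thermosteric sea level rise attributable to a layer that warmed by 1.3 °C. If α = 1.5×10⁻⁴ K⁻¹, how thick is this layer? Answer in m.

H = Δh/(αΔT) = 0.044 / (1.5×10⁻⁴ × 1.3) ≈ 225.6 m

226 m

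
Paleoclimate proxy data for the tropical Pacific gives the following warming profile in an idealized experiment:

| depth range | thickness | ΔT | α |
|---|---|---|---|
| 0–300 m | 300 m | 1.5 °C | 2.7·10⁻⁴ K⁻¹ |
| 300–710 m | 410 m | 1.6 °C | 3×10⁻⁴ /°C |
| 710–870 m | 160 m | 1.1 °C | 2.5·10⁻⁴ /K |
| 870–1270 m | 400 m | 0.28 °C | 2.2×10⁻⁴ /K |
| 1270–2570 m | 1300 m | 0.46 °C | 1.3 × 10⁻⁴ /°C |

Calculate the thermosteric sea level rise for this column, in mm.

300 × 1.5 × 2.7×10⁻⁴ = 0.12150 m
300–710 m: 1.6 × 410 × 3×10⁻⁴ = 0.19680 m
Layer 3: 2.5×10⁻⁴ × 160 × 1.1 = 0.04400 m
870–1270 m: 0.28 × 2.2×10⁻⁴ × 400 = 0.02464 m
Layer 5: 1.3×10⁻⁴ × 1300 × 0.46 = 0.07774 m
Δh = 0.12150 + 0.19680 + 0.04400 + 0.02464 + 0.07774 = 0.46468 m ≈ 465 mm

Δh = 465 mm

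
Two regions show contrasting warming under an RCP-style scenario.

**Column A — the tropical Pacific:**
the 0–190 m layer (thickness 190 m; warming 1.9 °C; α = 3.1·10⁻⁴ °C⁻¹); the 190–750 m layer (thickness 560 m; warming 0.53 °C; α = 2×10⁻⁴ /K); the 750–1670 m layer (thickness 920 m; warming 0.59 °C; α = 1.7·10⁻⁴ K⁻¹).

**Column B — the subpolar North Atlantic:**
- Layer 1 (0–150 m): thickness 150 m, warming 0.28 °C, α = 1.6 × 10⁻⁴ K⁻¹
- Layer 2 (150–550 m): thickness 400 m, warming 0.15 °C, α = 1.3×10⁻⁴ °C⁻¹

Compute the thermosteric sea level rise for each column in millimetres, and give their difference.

Δh_A ≈ 264 mm, Δh_B ≈ 14.5 mm; difference ≈ 249 mm

A 1.9 × 190 × 3.1×10⁻⁴ = 0.11191 m
A Layer 2: 0.53 × 560 × 2×10⁻⁴ = 0.05936 m
A 750–1670 m: 920 × 0.59 × 1.7×10⁻⁴ = 0.092276 m
A total: 0.263546 m
B 0–150 m: 150 × 1.6×10⁻⁴ × 0.28 = 0.00672 m
B 1.3×10⁻⁴ × 0.15 × 400 = 0.00780 m
B total: 0.01452 m
Difference: 0.263546 − 0.01452 = 0.249026 m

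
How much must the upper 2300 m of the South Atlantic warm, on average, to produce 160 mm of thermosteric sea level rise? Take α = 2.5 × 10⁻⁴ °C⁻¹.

about 0.278 K

ΔT = Δh/(αH) = 0.16 / (2.5×10⁻⁴ × 2300) ≈ 0.2783 K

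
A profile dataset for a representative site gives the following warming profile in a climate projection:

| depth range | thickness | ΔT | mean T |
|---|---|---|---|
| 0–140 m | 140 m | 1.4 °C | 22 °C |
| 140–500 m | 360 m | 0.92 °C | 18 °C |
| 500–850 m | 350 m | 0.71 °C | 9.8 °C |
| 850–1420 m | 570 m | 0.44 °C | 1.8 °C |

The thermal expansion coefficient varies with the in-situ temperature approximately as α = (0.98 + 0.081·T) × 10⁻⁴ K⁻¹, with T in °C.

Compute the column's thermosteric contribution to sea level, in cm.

about 20.7 cm

Layer 1: α = (0.98 + 0.081×22)×10⁻⁴ = 2.762×10⁻⁴ K⁻¹
Layer 2: α = (0.98 + 0.081×18)×10⁻⁴ = 2.438×10⁻⁴ K⁻¹
Layer 3: α = (0.98 + 0.081×9.8)×10⁻⁴ = 1.7738×10⁻⁴ K⁻¹
Layer 4: α = (0.98 + 0.081×1.8)×10⁻⁴ = 1.1258×10⁻⁴ K⁻¹
0–140 m: 140 × 1.4 × 2.762×10⁻⁴ = 0.0541352 m
140–500 m: 2.438×10⁻⁴ × 360 × 0.92 = 0.08074656 m
0.71 × 350 × 1.7738×10⁻⁴ = 0.04407893 m
570 × 1.1258×10⁻⁴ × 0.44 = 0.028235064 m
Δh = 0.0541352 + 0.08074656 + 0.04407893 + 0.028235064 = 0.207195754 m ≈ 20.7 cm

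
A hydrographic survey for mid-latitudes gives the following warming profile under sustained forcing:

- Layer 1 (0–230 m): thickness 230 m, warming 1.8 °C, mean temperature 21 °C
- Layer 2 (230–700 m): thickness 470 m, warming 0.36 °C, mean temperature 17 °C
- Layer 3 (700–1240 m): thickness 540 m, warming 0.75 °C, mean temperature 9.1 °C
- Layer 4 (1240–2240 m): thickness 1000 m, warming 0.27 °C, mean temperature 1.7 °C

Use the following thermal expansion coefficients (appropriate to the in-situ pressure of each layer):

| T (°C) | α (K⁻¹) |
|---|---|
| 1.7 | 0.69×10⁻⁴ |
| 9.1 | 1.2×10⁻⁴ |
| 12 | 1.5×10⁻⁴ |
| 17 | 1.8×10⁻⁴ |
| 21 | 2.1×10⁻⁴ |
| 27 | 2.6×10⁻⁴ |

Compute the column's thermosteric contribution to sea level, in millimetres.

185 mm of thermosteric rise

Layer 1 at 21 °C → α = 2.1×10⁻⁴ K⁻¹
Layer 2 at 17 °C → α = 1.8×10⁻⁴ K⁻¹
Layer 3 at 9.1 °C → α = 1.2×10⁻⁴ K⁻¹
Layer 4 at 1.7 °C → α = 0.69×10⁻⁴ K⁻¹
0–230 m: 2.1×10⁻⁴ × 1.8 × 230 = 0.08694 m
230–700 m: 1.8×10⁻⁴ × 470 × 0.36 = 0.030456 m
1.2×10⁻⁴ × 540 × 0.75 = 0.04860 m
0.27 × 0.69×10⁻⁴ × 1000 = 0.01863 m
Δh = 0.08694 + 0.030456 + 0.04860 + 0.01863 = 0.184626 m ≈ 185 mm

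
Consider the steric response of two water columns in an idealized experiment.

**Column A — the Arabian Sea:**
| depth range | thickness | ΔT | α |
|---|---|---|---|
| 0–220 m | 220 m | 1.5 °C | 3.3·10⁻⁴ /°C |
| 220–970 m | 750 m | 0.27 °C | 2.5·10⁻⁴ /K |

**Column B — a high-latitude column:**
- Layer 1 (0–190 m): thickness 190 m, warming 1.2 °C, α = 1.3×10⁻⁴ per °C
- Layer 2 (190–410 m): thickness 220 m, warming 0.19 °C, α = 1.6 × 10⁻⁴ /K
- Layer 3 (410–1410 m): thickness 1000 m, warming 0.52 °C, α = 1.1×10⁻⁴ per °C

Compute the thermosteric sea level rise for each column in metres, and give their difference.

A Layer 1: 3.3×10⁻⁴ × 220 × 1.5 = 0.10890 m
A 220–970 m: 750 × 2.5×10⁻⁴ × 0.27 = 0.050625 m
A total: 0.159525 m
B 1.3×10⁻⁴ × 1.2 × 190 = 0.02964 m
B 190–410 m: 220 × 1.6×10⁻⁴ × 0.19 = 0.006688 m
B 410–1410 m: 0.52 × 1000 × 1.1×10⁻⁴ = 0.05720 m
B total: 0.093528 m
Difference: 0.159525 − 0.093528 = 0.065997 m

Δh_A ≈ 0.16 m, Δh_B ≈ 0.094 m; difference ≈ 0.066 m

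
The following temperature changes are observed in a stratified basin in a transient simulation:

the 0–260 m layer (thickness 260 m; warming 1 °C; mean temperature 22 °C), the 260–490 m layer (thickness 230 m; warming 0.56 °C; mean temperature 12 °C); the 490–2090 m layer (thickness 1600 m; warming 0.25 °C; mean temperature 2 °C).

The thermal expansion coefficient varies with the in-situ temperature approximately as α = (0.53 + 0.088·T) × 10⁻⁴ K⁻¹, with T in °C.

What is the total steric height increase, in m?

Δh ≈ 0.113 m

Layer 1: α = (0.53 + 0.088×22)×10⁻⁴ = 2.466×10⁻⁴ K⁻¹
Layer 2: α = (0.53 + 0.088×12)×10⁻⁴ = 1.586×10⁻⁴ K⁻¹
Layer 3: α = (0.53 + 0.088×2)×10⁻⁴ = 0.706×10⁻⁴ K⁻¹
0–260 m: 2.466×10⁻⁴ × 1 × 260 = 0.064116 m
230 × 1.586×10⁻⁴ × 0.56 = 0.02042768 m
Layer 3: 1600 × 0.25 × 0.706×10⁻⁴ = 0.02824 m
Δh = 0.064116 + 0.02042768 + 0.02824 = 0.11278368 m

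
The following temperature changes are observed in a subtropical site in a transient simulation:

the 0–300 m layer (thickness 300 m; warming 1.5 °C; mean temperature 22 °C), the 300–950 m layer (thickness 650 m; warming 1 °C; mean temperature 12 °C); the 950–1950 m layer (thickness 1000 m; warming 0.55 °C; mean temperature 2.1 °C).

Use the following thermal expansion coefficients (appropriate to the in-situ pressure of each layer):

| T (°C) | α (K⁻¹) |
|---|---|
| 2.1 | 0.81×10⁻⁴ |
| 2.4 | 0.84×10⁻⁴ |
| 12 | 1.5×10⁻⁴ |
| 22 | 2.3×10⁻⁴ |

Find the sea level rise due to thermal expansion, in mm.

Δh ≈ 246 mm

Layer 1 at 22 °C → α = 2.3×10⁻⁴ K⁻¹
Layer 2 at 12 °C → α = 1.5×10⁻⁴ K⁻¹
Layer 3 at 2.1 °C → α = 0.81×10⁻⁴ K⁻¹
1.5 × 2.3×10⁻⁴ × 300 = 0.10350 m
Layer 2: 650 × 1 × 1.5×10⁻⁴ = 0.09750 m
950–1950 m: 0.81×10⁻⁴ × 0.55 × 1000 = 0.04455 m
Δh = 0.10350 + 0.09750 + 0.04455 = 0.24555 m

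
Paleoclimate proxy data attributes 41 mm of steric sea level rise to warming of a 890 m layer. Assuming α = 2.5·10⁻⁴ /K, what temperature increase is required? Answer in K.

about 0.184 K

ΔT = Δh/(αH) = 0.041 / (2.5×10⁻⁴ × 890) ≈ 0.1843 K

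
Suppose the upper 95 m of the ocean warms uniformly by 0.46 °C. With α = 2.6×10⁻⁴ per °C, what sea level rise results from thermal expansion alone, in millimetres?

11.4 mm

Δh = αΔT·H = 2.6×10⁻⁴ × 0.46 × 95 = 0.011362 m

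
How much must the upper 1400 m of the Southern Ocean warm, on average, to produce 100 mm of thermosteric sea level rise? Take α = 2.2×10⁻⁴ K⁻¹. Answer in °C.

ΔT ≈ 0.325 °C

ΔT = Δh/(αH) = 0.1 / (2.2×10⁻⁴ × 1400) ≈ 0.3247 °C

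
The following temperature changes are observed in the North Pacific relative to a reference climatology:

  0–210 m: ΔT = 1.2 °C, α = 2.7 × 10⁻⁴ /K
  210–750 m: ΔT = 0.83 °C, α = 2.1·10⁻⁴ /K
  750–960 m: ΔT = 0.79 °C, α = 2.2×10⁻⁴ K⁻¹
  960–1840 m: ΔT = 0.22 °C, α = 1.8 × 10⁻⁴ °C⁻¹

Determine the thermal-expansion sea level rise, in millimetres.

about 230 mm

Layer 1: 210 × 2.7×10⁻⁴ × 1.2 = 0.06804 m
Layer 2: 2.1×10⁻⁴ × 0.83 × 540 = 0.094122 m
Layer 3: 210 × 2.2×10⁻⁴ × 0.79 = 0.036498 m
960–1840 m: 0.22 × 880 × 1.8×10⁻⁴ = 0.034848 m
Δh = 0.06804 + 0.094122 + 0.036498 + 0.034848 = 0.233508 m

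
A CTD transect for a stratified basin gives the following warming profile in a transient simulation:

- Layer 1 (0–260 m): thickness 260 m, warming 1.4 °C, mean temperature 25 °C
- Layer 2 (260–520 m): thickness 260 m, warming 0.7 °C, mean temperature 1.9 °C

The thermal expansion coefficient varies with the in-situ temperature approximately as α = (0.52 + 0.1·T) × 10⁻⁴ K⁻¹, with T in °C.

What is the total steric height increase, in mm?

Δh = 123 mm

Layer 1: α = (0.52 + 0.1×25)×10⁻⁴ = 3.02×10⁻⁴ K⁻¹
Layer 2: α = (0.52 + 0.1×1.9)×10⁻⁴ = 0.71×10⁻⁴ K⁻¹
260 × 1.4 × 3.02×10⁻⁴ = 0.109928 m
Layer 2: 0.71×10⁻⁴ × 260 × 0.7 = 0.012922 m
Δh = 0.109928 + 0.012922 = 0.12285 m ≈ 123 mm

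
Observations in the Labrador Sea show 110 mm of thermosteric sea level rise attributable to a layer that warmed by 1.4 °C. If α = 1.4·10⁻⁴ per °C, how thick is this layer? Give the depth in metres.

560 m

H = Δh/(αΔT) = 0.11 / (1.4×10⁻⁴ × 1.4) ≈ 561.2 m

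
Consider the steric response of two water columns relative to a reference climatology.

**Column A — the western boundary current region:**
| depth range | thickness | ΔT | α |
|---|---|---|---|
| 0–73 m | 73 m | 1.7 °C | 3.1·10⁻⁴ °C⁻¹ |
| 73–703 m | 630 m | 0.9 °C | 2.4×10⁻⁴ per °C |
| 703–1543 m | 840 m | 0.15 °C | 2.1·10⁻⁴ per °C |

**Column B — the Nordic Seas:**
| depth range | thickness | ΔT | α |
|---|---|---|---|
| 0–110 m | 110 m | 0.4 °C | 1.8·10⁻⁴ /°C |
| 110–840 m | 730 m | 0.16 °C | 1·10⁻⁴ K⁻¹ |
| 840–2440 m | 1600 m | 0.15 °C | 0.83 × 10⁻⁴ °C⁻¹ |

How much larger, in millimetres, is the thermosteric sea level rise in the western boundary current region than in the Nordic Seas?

Δh_A − Δh_B ≈ 161 mm

A 3.1×10⁻⁴ × 1.7 × 73 = 0.038471 m
A 2.4×10⁻⁴ × 0.9 × 630 = 0.13608 m
A 703–1543 m: 0.15 × 840 × 2.1×10⁻⁴ = 0.02646 m
A total: 0.201011 m
B 0–110 m: 1.8×10⁻⁴ × 110 × 0.4 = 0.00792 m
B 110–840 m: 730 × 1×10⁻⁴ × 0.16 = 0.01168 m
B 840–2440 m: 0.15 × 0.83×10⁻⁴ × 1600 = 0.01992 m
B total: 0.03952 m
Difference: 0.201011 − 0.03952 = 0.161491 m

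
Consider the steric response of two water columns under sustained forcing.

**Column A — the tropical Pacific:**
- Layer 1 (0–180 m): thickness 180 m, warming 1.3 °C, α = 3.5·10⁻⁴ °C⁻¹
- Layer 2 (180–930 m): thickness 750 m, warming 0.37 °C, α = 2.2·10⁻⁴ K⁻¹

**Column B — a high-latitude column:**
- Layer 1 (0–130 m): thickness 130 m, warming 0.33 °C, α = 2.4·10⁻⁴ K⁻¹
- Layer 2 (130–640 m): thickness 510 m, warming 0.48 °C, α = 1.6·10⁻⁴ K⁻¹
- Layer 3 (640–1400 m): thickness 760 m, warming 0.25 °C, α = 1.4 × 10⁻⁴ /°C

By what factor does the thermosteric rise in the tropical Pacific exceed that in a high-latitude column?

A Layer 1: 180 × 1.3 × 3.5×10⁻⁴ = 0.08190 m
A 180–930 m: 750 × 2.2×10⁻⁴ × 0.37 = 0.06105 m
A total: 0.14295 m
B 0–130 m: 2.4×10⁻⁴ × 0.33 × 130 = 0.010296 m
B 0.48 × 510 × 1.6×10⁻⁴ = 0.039168 m
B 640–1400 m: 0.25 × 1.4×10⁻⁴ × 760 = 0.02660 m
B total: 0.076064 m
Ratio: 0.14295 / 0.076064 ≈ 1.879

≈ 1.9×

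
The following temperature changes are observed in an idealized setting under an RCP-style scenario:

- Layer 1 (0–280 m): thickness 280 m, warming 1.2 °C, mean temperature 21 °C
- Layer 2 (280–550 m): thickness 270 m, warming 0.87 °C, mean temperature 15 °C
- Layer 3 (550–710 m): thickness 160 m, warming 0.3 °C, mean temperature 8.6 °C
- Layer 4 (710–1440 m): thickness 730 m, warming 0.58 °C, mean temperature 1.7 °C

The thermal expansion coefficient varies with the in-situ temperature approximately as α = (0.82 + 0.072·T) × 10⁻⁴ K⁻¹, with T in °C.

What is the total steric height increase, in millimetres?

Δh ≈ 170 mm

Layer 1: α = (0.82 + 0.072×21)×10⁻⁴ = 2.332×10⁻⁴ K⁻¹
Layer 2: α = (0.82 + 0.072×15)×10⁻⁴ = 1.9×10⁻⁴ K⁻¹
Layer 3: α = (0.82 + 0.072×8.6)×10⁻⁴ = 1.4392×10⁻⁴ K⁻¹
Layer 4: α = (0.82 + 0.072×1.7)×10⁻⁴ = 0.9424×10⁻⁴ K⁻¹
2.332×10⁻⁴ × 280 × 1.2 = 0.0783552 m
1.9×10⁻⁴ × 0.87 × 270 = 0.044631 m
Layer 3: 160 × 1.4392×10⁻⁴ × 0.3 = 0.00690816 m
710–1440 m: 730 × 0.58 × 0.9424×10⁻⁴ = 0.039901216 m
Δh = 0.0783552 + 0.044631 + 0.00690816 + 0.039901216 = 0.169795576 m ≈ 170 mm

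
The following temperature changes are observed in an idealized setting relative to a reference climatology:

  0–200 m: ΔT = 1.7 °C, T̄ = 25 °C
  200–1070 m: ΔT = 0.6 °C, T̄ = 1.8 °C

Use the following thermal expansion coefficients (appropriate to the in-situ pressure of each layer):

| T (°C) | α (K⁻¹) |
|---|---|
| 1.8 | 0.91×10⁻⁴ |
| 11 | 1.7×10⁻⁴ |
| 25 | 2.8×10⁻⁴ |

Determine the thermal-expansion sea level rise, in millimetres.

140 mm of thermosteric rise

Layer 1 at 25 °C → α = 2.8×10⁻⁴ K⁻¹
Layer 2 at 1.8 °C → α = 0.91×10⁻⁴ K⁻¹
Layer 1: 200 × 1.7 × 2.8×10⁻⁴ = 0.09520 m
0.6 × 0.91×10⁻⁴ × 870 = 0.047502 m
Δh = 0.09520 + 0.047502 = 0.142702 m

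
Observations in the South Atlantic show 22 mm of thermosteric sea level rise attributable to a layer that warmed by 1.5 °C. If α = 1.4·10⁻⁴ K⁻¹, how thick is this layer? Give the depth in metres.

about 105 m

H = Δh/(αΔT) = 0.022 / (1.4×10⁻⁴ × 1.5) ≈ 104.8 m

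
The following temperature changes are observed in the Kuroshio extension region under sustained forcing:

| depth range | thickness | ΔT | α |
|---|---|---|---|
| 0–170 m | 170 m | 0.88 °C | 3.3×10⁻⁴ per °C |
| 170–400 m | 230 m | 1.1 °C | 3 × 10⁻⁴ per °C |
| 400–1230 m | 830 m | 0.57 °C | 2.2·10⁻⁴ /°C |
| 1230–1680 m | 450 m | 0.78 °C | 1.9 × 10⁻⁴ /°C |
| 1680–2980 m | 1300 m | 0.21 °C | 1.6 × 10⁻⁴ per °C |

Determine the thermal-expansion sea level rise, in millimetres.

340 mm

Layer 1: 170 × 3.3×10⁻⁴ × 0.88 = 0.049368 m
1.1 × 3×10⁻⁴ × 230 = 0.07590 m
400–1230 m: 0.57 × 830 × 2.2×10⁻⁴ = 0.104082 m
Layer 4: 0.78 × 1.9×10⁻⁴ × 450 = 0.06669 m
Layer 5: 0.21 × 1.6×10⁻⁴ × 1300 = 0.04368 m
Δh = 0.049368 + 0.07590 + 0.104082 + 0.06669 + 0.04368 = 0.33972 m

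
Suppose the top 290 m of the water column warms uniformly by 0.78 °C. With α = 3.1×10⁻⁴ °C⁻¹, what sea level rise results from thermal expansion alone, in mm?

70.1 mm of thermosteric rise

Δh = αΔT·H = 3.1×10⁻⁴ × 0.78 × 290 = 0.070122 m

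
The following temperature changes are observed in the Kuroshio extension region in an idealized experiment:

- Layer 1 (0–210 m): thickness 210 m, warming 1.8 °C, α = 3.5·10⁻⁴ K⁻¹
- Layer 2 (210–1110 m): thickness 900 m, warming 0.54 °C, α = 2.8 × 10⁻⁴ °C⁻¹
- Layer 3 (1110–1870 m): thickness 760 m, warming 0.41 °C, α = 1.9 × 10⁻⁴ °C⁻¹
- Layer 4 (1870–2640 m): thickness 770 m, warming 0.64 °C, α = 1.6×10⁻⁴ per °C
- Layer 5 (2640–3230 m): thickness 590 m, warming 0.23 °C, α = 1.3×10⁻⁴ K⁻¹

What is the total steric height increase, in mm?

Δh ≈ 424 mm

0–210 m: 210 × 3.5×10⁻⁴ × 1.8 = 0.13230 m
Layer 2: 0.54 × 900 × 2.8×10⁻⁴ = 0.13608 m
Layer 3: 0.41 × 1.9×10⁻⁴ × 760 = 0.059204 m
0.64 × 1.6×10⁻⁴ × 770 = 0.078848 m
2640–3230 m: 1.3×10⁻⁴ × 0.23 × 590 = 0.017641 m
Δh = 0.13230 + 0.13608 + 0.059204 + 0.078848 + 0.017641 = 0.424073 m ≈ 424 mm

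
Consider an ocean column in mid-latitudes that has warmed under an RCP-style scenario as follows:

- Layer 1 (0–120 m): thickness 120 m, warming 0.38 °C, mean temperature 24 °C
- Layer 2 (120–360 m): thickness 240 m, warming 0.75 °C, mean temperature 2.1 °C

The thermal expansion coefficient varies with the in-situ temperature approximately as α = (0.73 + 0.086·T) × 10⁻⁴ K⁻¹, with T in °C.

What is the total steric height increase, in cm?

Δh ≈ 2.9 cm

Layer 1: α = (0.73 + 0.086×24)×10⁻⁴ = 2.794×10⁻⁴ K⁻¹
Layer 2: α = (0.73 + 0.086×2.1)×10⁻⁴ = 0.9106×10⁻⁴ K⁻¹
Layer 1: 2.794×10⁻⁴ × 0.38 × 120 = 0.01274064 m
Layer 2: 0.75 × 0.9106×10⁻⁴ × 240 = 0.0163908 m
Δh = 0.01274064 + 0.0163908 = 0.02913144 m ≈ 2.9 cm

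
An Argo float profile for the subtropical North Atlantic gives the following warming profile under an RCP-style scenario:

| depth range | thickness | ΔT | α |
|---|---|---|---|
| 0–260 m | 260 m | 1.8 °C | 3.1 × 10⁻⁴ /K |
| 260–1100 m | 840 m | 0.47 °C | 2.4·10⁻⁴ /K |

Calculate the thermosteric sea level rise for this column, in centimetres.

260 × 3.1×10⁻⁴ × 1.8 = 0.14508 m
Layer 2: 2.4×10⁻⁴ × 0.47 × 840 = 0.094752 m
Δh = 0.14508 + 0.094752 = 0.239832 m

Δh ≈ 24 cm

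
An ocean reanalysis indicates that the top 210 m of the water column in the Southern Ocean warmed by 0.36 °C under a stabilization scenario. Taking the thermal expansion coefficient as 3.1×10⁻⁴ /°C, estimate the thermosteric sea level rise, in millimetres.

Δh ≈ 23.4 mm

Δh = αΔT·H = 3.1×10⁻⁴ × 0.36 × 210 = 0.023436 m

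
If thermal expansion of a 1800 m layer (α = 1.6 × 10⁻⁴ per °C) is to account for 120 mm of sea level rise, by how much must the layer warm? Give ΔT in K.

0.417 K

ΔT = Δh/(αH) = 0.12 / (1.6×10⁻⁴ × 1800) ≈ 0.4167 K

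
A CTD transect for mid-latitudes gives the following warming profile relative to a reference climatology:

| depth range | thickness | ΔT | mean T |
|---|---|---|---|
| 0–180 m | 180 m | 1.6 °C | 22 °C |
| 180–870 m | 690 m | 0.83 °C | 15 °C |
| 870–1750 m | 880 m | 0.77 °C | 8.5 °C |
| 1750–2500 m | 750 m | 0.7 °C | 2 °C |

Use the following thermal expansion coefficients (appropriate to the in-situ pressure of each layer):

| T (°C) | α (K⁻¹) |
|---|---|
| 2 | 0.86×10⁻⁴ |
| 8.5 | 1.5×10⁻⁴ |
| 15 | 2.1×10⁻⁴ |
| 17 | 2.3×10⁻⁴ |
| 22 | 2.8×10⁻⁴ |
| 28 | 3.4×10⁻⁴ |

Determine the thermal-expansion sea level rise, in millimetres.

Layer 1 at 22 °C → α = 2.8×10⁻⁴ K⁻¹
Layer 2 at 15 °C → α = 2.1×10⁻⁴ K⁻¹
Layer 3 at 8.5 °C → α = 1.5×10⁻⁴ K⁻¹
Layer 4 at 2 °C → α = 0.86×10⁻⁴ K⁻¹
0–180 m: 2.8×10⁻⁴ × 180 × 1.6 = 0.08064 m
180–870 m: 2.1×10⁻⁴ × 690 × 0.83 = 0.120267 m
Layer 3: 0.77 × 1.5×10⁻⁴ × 880 = 0.10164 m
1750–2500 m: 750 × 0.7 × 0.86×10⁻⁴ = 0.04515 m
Δh = 0.08064 + 0.120267 + 0.10164 + 0.04515 = 0.347697 m ≈ 348 mm

Δh = 348 mm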